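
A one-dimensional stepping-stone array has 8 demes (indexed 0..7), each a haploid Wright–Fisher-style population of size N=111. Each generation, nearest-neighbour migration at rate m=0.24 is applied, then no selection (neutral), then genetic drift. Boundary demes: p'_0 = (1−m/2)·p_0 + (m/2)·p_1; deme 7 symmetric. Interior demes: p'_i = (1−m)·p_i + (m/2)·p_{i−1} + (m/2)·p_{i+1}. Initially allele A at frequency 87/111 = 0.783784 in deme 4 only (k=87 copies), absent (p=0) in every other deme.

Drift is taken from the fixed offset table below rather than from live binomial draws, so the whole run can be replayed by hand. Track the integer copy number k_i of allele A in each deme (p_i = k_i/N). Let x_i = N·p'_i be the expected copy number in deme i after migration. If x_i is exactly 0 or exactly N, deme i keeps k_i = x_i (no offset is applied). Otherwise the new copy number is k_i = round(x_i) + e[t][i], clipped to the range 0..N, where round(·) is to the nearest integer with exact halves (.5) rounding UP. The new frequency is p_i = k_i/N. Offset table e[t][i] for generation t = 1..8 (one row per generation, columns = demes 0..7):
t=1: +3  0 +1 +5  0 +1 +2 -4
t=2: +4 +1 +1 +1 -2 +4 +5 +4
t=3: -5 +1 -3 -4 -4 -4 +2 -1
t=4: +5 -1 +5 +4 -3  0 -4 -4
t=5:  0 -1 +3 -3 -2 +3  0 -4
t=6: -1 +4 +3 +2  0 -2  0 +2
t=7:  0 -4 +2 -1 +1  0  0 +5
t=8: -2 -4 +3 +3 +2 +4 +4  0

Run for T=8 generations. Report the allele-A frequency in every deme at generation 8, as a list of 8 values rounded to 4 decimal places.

t=0: k=[0 0 0 0 87 0 0 0]
t=1: x=[0.0000 0.0000 0.0000 10.4400 66.1200 10.4400 0.0000 0.0000] k=[0 0 0 15 66 11 0 0]
t=2: x=[0.0000 0.0000 1.8000 19.3200 53.2800 16.2800 1.3200 0.0000] k=[0 0 3 20 51 20 6 0]
t=3: x=[0.0000 0.3600 4.6800 21.6800 43.5600 22.0400 6.9600 0.7200] k=[0 1 2 18 40 18 9 0]
t=4: x=[0.1200 1.0000 3.8000 18.7200 34.7200 19.5600 9.0000 1.0800] k=[5 0 9 23 32 20 5 0]
t=5: x=[4.4000 1.6800 9.6000 22.4000 29.4800 19.6400 6.2000 0.6000] k=[4 1 13 19 27 23 6 0]
t=6: x=[3.6400 2.8000 12.2800 19.2400 25.5600 21.4400 7.3200 0.7200] k=[3 7 15 21 26 19 7 3]
t=7: x=[3.4800 7.4800 14.7600 20.8800 24.5600 18.4000 7.9600 3.4800] k=[3 3 17 20 26 18 8 8]
t=8: x=[3.0000 4.6800 15.6800 20.3600 24.3200 17.7600 9.2000 8.0000] k=[1 1 19 23 26 22 13 8]

[0.0090, 0.0090, 0.1712, 0.2072, 0.2342, 0.1982, 0.1171, 0.0721]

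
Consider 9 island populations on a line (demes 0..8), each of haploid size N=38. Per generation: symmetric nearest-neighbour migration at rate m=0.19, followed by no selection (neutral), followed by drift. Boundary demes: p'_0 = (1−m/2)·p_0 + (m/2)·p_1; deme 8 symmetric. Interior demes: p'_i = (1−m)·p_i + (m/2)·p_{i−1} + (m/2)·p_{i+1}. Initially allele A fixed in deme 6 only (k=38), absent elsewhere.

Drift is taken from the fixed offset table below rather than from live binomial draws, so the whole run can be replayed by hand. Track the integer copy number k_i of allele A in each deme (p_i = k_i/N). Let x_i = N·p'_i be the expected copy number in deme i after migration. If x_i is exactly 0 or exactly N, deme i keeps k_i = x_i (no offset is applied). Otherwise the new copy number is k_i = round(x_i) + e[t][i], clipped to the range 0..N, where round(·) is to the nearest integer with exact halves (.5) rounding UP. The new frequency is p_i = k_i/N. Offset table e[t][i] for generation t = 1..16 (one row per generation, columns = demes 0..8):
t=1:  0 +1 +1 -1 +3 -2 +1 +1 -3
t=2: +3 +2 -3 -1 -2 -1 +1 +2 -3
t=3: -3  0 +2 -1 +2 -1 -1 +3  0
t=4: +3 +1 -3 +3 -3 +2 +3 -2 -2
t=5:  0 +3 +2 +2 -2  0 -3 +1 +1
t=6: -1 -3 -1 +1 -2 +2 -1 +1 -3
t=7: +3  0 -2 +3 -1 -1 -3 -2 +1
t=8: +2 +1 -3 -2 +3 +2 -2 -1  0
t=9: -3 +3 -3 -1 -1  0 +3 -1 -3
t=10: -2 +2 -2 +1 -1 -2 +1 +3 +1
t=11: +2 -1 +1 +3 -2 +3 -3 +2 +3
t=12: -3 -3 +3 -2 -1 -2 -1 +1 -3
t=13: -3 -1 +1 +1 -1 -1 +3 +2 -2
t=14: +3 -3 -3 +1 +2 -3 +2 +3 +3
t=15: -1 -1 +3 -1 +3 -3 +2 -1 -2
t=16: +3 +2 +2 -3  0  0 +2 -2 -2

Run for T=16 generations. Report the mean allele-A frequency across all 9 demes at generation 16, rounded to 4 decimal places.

t=0: k=[0 0 0 0 0 0 38 0 0]
t=1: x=[0.0000 0.0000 0.0000 0.0000 0.0000 3.6100 30.7800 3.6100 0.0000] k=[0 0 0 0 0 2 32 5 0]
t=2: x=[0.0000 0.0000 0.0000 0.0000 0.1900 4.6600 26.5850 7.0900 0.4750] k=[0 0 0 0 0 4 28 9 0]
t=3: x=[0.0000 0.0000 0.0000 0.0000 0.3800 5.9000 23.9150 9.9500 0.8550] k=[0 0 0 0 2 5 23 13 1]
t=4: x=[0.0000 0.0000 0.0000 0.1900 2.0950 6.4250 20.3400 12.8100 2.1400] k=[0 0 0 3 0 8 23 11 0]
t=5: x=[0.0000 0.0000 0.2850 2.4300 1.0450 8.6650 20.4350 11.0950 1.0450] k=[0 0 2 4 0 9 17 12 2]
t=6: x=[0.0000 0.1900 2.0000 3.4300 1.2350 8.9050 15.7650 11.5250 2.9500] k=[0 0 1 4 0 11 15 13 0]
t=7: x=[0.0000 0.0950 1.1900 3.3350 1.4250 10.3350 14.4300 11.9550 1.2350] k=[0 0 0 6 0 9 11 10 2]
t=8: x=[0.0000 0.0000 0.5700 4.8600 1.4250 8.3350 10.7150 9.3350 2.7600] k=[0 0 0 3 4 10 9 8 3]
t=9: x=[0.0000 0.0000 0.2850 2.8100 4.4750 9.3350 9.0000 7.6200 3.4750] k=[0 0 0 2 3 9 12 7 0]
t=10: x=[0.0000 0.0000 0.1900 1.9050 3.4750 8.7150 11.2400 6.8100 0.6650] k=[0 0 0 3 2 7 12 10 2]
t=11: x=[0.0000 0.0000 0.2850 2.6200 2.5700 7.0000 11.3350 9.4300 2.7600] k=[0 0 1 6 1 10 8 11 6]
t=12: x=[0.0000 0.0950 1.3800 5.0500 2.3300 8.9550 8.4750 10.2400 6.4750] k=[0 0 4 3 1 7 7 11 3]
t=13: x=[0.0000 0.3800 3.5250 2.9050 1.7600 6.4300 7.3800 9.8600 3.7600] k=[0 0 5 4 1 5 10 12 2]
t=14: x=[0.0000 0.4750 4.4300 3.8100 1.6650 5.0950 9.7150 10.8600 2.9500] k=[0 0 1 5 4 2 12 14 6]
t=15: x=[0.0000 0.0950 1.2850 4.5250 3.9050 3.1400 11.2400 13.0500 6.7600] k=[0 0 4 4 7 0 13 12 5]
t=16: x=[0.0000 0.3800 3.6200 4.2850 6.0500 1.9000 11.6700 11.4300 5.6650] k=[0 2 6 1 6 2 14 9 4]

0.1287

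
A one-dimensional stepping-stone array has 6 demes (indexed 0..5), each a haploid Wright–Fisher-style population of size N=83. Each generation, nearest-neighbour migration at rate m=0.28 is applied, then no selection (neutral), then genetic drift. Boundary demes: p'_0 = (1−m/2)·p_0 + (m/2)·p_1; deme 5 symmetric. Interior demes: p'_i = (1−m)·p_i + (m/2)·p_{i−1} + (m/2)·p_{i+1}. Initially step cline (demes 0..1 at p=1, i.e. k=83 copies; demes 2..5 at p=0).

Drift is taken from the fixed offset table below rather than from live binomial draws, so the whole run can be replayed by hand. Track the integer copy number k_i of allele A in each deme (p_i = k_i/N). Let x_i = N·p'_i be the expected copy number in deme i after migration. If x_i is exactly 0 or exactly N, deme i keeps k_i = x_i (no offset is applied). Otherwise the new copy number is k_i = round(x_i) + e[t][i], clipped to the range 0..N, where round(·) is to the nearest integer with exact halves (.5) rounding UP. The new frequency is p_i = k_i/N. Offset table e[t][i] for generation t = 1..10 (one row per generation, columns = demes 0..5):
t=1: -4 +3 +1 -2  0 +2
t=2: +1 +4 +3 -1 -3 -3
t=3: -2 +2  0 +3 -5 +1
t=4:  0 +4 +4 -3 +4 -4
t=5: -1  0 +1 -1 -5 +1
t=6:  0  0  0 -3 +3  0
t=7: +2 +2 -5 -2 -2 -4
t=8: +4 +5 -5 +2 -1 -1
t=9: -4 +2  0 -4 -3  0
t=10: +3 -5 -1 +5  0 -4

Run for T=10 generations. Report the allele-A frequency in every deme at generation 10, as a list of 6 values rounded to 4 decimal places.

[0.8675, 0.6506, 0.3735, 0.2048, 0.0241, 0.0000]

t=0: k=[83 83 0 0 0 0]
t=1: x=[83.0000 71.3800 11.6200 0.0000 0.0000 0.0000] k=[83 74 13 0 0 0]
t=2: x=[81.7400 66.7200 19.7200 1.8200 0.0000 0.0000] k=[83 71 23 1 0 0]
t=3: x=[81.3200 65.9600 26.6400 3.9400 0.1400 0.0000] k=[79 68 27 7 0 0]
t=4: x=[77.4600 63.8000 29.9400 8.8200 0.9800 0.0000] k=[77 68 34 6 5 0]
t=5: x=[75.7400 64.5000 34.8400 9.7800 4.4400 0.7000] k=[75 65 36 9 0 2]
t=6: x=[73.6000 62.3400 36.2800 11.5200 1.5400 1.7200] k=[74 62 36 9 5 2]
t=7: x=[72.3200 60.0400 35.8600 12.2200 5.1400 2.4200] k=[74 62 31 10 3 0]
t=8: x=[72.3200 59.3400 32.4000 11.9600 3.5600 0.4200] k=[76 64 27 14 3 0]
t=9: x=[74.3200 60.5000 30.3600 14.2800 4.1200 0.4200] k=[70 63 30 10 1 0]
t=10: x=[69.0200 59.3600 31.8200 11.5400 2.1200 0.1400] k=[72 54 31 17 2 0]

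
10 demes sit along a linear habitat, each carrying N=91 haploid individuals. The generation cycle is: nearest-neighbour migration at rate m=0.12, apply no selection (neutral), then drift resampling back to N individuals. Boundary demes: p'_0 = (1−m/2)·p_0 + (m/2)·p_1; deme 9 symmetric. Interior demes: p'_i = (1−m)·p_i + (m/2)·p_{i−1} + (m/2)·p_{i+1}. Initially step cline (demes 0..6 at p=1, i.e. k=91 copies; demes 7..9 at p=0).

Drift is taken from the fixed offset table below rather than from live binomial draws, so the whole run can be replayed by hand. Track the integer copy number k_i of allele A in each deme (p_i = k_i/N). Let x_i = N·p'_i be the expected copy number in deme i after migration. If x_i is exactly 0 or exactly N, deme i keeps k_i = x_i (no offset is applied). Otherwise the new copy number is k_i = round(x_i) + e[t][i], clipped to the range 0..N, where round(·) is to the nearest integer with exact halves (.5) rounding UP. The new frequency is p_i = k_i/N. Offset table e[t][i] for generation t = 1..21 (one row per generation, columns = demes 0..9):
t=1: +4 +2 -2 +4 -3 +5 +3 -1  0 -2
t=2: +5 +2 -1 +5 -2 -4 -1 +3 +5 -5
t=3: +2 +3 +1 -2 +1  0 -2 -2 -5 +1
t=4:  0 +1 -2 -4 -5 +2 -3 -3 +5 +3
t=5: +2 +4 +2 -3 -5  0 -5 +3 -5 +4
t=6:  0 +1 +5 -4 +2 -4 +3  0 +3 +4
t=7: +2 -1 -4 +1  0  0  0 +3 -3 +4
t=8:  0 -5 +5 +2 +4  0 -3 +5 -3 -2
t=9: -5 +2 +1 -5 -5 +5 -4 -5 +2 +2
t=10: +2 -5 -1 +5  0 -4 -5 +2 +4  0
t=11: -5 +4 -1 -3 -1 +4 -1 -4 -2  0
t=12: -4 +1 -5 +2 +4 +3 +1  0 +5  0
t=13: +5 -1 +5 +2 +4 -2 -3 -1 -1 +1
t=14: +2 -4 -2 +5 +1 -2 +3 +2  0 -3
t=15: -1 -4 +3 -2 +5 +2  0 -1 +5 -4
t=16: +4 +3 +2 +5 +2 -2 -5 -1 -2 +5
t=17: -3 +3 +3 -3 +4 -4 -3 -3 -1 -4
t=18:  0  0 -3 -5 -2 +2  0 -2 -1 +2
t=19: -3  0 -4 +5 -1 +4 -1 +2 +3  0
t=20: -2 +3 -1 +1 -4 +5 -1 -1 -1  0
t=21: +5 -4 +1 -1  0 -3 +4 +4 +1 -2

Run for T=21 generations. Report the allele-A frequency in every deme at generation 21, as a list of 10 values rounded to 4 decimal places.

t=0: k=[91 91 91 91 91 91 91 0 0 0]
t=1: x=[91.0000 91.0000 91.0000 91.0000 91.0000 91.0000 85.5400 5.4600 0.0000 0.0000] k=[91 91 91 91 91 91 89 4 0 0]
t=2: x=[91.0000 91.0000 91.0000 91.0000 91.0000 90.8800 84.0200 8.8600 0.2400 0.0000] k=[91 91 91 91 91 87 83 12 5 0]
t=3: x=[91.0000 91.0000 91.0000 91.0000 90.7600 87.0000 78.9800 15.8400 5.1200 0.3000] k=[91 91 91 91 91 87 77 14 0 1]
t=4: x=[91.0000 91.0000 91.0000 91.0000 90.7600 86.6400 73.8200 16.9400 0.9000 0.9400] k=[91 91 91 91 86 89 71 14 6 4]
t=5: x=[91.0000 91.0000 91.0000 90.7000 86.4800 87.7400 68.6600 16.9400 6.3600 4.1200] k=[91 91 91 88 81 88 64 20 1 8]
t=6: x=[91.0000 91.0000 90.8200 87.7600 81.8400 86.1400 62.8000 21.5000 2.5600 7.5800] k=[91 91 91 84 84 82 66 22 6 12]
t=7: x=[91.0000 91.0000 90.5800 84.4200 83.8800 81.1600 64.3200 23.6800 7.3200 11.6400] k=[91 91 87 85 84 81 64 27 4 16]
t=8: x=[91.0000 90.7600 87.1200 85.0600 83.8800 80.1600 62.8000 27.8400 6.1000 15.2800] k=[91 86 91 87 88 80 60 33 3 13]
t=9: x=[90.7000 86.6000 90.4600 87.3000 87.4600 79.2800 59.5800 32.8200 5.4000 12.4000] k=[86 89 91 82 82 84 56 28 7 14]
t=10: x=[86.1800 88.9400 90.3400 82.5400 82.1200 82.2000 56.0000 28.4200 8.6800 13.5800] k=[88 84 89 88 82 78 51 30 13 14]
t=11: x=[87.7600 84.5400 88.6400 87.7000 82.1200 76.6200 51.3600 30.2400 14.0800 13.9400] k=[83 89 88 85 81 81 50 26 12 14]
t=12: x=[83.3600 88.5800 87.8800 84.9400 81.2400 79.1400 50.4200 26.6000 12.9600 13.8800] k=[79 90 83 87 85 82 51 27 18 14]
t=13: x=[79.6600 88.9200 83.6600 86.6400 84.9400 80.3200 51.4200 27.9000 18.3000 14.2400] k=[85 88 89 89 89 78 48 27 17 15]
t=14: x=[85.1800 87.8800 88.9400 89.0000 88.3400 76.8600 48.5400 27.6600 17.4800 15.1200] k=[87 84 87 91 89 75 52 30 17 12]
t=15: x=[86.8200 84.3600 87.0600 90.6400 88.2800 74.4600 52.0600 30.5400 17.4800 12.3000] k=[86 80 90 89 91 76 52 30 22 8]
t=16: x=[85.6400 80.9600 89.3400 89.1800 89.9800 75.4600 52.1200 30.8400 21.6400 8.8400] k=[90 84 91 91 91 73 47 30 20 14]
t=17: x=[89.6400 84.7800 90.5800 91.0000 89.9200 72.5200 47.5400 30.4200 20.2400 14.3600] k=[87 88 91 91 91 69 45 27 19 10]
t=18: x=[87.0600 88.1200 90.8200 91.0000 89.6800 68.8800 45.3600 27.6000 18.9400 10.5400] k=[87 88 88 91 88 71 45 26 18 13]
t=19: x=[87.0600 87.9400 88.1800 90.6400 87.1600 70.4600 45.4200 26.6600 18.1800 13.3000] k=[84 88 84 91 86 74 44 29 21 13]
t=20: x=[84.2400 87.5200 84.6600 90.2800 85.5800 72.9200 44.9000 29.4200 21.0000 13.4800] k=[82 91 84 91 82 78 44 28 20 13]
t=21: x=[82.5400 90.0400 84.8400 90.0400 82.3000 76.2000 45.0800 28.4800 20.0600 13.4200] k=[88 86 86 89 82 73 49 32 21 11]

[0.9670, 0.9451, 0.9451, 0.9780, 0.9011, 0.8022, 0.5385, 0.3516, 0.2308, 0.1209]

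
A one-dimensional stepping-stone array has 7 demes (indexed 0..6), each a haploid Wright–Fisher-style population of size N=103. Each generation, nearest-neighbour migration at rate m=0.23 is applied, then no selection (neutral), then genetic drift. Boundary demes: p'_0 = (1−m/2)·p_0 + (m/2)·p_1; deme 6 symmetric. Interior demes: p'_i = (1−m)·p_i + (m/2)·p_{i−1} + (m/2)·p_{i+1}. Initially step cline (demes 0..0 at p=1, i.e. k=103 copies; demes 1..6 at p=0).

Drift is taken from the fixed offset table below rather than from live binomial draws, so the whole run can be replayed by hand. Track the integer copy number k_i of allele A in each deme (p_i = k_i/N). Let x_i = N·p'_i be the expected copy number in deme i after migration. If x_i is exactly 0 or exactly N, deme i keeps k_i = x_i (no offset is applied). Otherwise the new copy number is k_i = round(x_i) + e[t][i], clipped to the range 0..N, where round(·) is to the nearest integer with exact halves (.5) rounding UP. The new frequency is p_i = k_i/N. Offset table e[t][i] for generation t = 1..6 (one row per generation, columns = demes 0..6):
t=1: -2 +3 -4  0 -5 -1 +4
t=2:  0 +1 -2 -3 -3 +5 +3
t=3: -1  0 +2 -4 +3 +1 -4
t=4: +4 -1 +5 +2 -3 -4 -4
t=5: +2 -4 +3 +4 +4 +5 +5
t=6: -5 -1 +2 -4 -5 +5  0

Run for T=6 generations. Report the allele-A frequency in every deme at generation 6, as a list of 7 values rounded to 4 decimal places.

[0.5631, 0.2913, 0.1748, 0.0388, 0.0000, 0.0485, 0.0000]

t=0: k=[103 0 0 0 0 0 0]
t=1: x=[91.1550 11.8450 0.0000 0.0000 0.0000 0.0000 0.0000] k=[89 15 0 0 0 0 0]
t=2: x=[80.4900 21.7850 1.7250 0.0000 0.0000 0.0000 0.0000] k=[80 23 0 0 0 0 0]
t=3: x=[73.4450 26.9100 2.6450 0.0000 0.0000 0.0000 0.0000] k=[72 27 5 0 0 0 0]
t=4: x=[66.8250 29.6450 6.9550 0.5750 0.0000 0.0000 0.0000] k=[71 29 12 3 0 0 0]
t=5: x=[66.1700 31.8750 12.9200 3.6900 0.3450 0.0000 0.0000] k=[68 28 16 8 4 0 0]
t=6: x=[63.4000 31.2200 16.4600 8.4600 4.0000 0.4600 0.0000] k=[58 30 18 4 0 5 0]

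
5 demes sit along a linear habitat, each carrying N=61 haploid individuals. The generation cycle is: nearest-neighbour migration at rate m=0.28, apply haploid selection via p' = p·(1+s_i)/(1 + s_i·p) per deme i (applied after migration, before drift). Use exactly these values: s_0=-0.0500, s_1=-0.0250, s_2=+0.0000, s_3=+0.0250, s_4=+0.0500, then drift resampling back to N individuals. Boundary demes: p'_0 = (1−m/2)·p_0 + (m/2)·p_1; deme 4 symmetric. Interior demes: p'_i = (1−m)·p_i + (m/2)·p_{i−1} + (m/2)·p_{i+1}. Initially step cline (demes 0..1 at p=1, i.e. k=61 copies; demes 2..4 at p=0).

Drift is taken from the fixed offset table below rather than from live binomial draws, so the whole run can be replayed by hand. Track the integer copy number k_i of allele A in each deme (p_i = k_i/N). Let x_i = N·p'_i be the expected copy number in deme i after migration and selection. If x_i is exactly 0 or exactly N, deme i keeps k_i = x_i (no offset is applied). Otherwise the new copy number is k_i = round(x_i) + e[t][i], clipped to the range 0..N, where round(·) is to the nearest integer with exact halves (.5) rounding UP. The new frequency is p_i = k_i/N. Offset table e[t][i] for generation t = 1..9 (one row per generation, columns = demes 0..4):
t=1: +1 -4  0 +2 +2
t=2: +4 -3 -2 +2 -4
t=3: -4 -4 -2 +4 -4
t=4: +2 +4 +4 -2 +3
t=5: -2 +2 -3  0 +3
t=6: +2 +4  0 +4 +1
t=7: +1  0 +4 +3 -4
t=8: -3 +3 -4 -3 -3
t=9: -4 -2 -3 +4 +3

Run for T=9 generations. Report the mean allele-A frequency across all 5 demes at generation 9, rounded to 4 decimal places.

t=0: k=[61 61 0 0 0]
t=1: x=[61.0000 52.2724 8.5400 0.0000 0.0000] k=[61 48 9 0 0]
t=2: x=[59.0872 44.0519 13.2000 1.2908 0.0000] k=[61 41 11 3 0]
t=3: x=[58.0597 39.2470 14.0800 3.7868 0.4408] k=[54 35 12 8 0]
t=4: x=[50.9156 34.0597 14.6600 7.6028 1.1749] k=[53 38 19 6 4]
t=5: x=[50.4603 37.0729 19.8400 7.7047 4.4783] k=[48 39 17 8 7]
t=6: x=[46.1719 36.8114 18.8200 9.3132 7.4534] k=[48 41 19 13 8]
t=7: x=[46.4596 38.5420 21.2400 13.3964 9.0703] k=[47 39 25 16 5]
t=8: x=[45.2892 37.7971 25.7000 16.0099 6.8304] k=[42 41 22 13 4]
t=9: x=[41.1799 38.1192 23.4000 13.2544 5.4993] k=[37 36 20 17 8]

0.3869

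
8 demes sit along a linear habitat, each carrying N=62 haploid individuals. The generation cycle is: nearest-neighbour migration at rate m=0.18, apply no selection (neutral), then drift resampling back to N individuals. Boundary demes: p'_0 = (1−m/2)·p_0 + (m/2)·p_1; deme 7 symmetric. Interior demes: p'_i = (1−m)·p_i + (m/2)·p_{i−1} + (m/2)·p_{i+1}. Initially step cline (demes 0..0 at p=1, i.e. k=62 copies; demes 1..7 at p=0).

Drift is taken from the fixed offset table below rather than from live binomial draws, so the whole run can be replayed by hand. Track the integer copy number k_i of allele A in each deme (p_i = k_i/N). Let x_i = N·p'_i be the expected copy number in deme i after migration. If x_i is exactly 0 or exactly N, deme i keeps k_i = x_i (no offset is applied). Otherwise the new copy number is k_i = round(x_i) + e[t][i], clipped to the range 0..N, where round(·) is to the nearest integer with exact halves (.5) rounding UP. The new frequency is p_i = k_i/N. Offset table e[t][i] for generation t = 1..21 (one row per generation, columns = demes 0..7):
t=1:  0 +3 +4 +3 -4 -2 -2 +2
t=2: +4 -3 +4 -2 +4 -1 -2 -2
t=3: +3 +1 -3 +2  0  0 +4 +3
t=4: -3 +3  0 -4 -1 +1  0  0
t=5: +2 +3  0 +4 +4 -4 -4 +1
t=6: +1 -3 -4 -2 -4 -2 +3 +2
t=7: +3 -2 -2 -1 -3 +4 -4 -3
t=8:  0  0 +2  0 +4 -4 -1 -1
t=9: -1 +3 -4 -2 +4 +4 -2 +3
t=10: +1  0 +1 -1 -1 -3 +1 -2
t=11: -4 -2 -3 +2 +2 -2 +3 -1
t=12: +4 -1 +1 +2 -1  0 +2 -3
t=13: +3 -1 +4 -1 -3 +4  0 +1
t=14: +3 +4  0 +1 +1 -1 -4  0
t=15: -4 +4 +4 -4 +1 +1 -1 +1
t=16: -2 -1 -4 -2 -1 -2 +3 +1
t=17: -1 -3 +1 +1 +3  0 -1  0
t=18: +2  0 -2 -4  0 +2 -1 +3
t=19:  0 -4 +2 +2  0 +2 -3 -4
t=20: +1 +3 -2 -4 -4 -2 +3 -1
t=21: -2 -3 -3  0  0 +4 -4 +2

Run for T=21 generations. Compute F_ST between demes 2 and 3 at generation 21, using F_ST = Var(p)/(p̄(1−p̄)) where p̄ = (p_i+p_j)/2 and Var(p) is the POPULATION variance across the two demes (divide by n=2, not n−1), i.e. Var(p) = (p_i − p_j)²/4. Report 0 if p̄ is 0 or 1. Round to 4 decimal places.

t=0: k=[62 0 0 0 0 0 0 0]
t=1: x=[56.4200 5.5800 0.0000 0.0000 0.0000 0.0000 0.0000 0.0000] k=[56 9 0 0 0 0 0 0]
t=2: x=[51.7700 12.4200 0.8100 0.0000 0.0000 0.0000 0.0000 0.0000] k=[56 9 5 0 0 0 0 0]
t=3: x=[51.7700 12.8700 4.9100 0.4500 0.0000 0.0000 0.0000 0.0000] k=[55 14 2 2 0 0 0 0]
t=4: x=[51.3100 16.6100 3.0800 1.8200 0.1800 0.0000 0.0000 0.0000] k=[48 20 3 0 0 0 0 0]
t=5: x=[45.4800 20.9900 4.2600 0.2700 0.0000 0.0000 0.0000 0.0000] k=[47 24 4 4 0 0 0 0]
t=6: x=[44.9300 24.2700 5.8000 3.6400 0.3600 0.0000 0.0000 0.0000] k=[46 21 2 2 0 0 0 0]
t=7: x=[43.7500 21.5400 3.7100 1.8200 0.1800 0.0000 0.0000 0.0000] k=[47 20 2 1 0 0 0 0]
t=8: x=[44.5700 20.8100 3.5300 1.0000 0.0900 0.0000 0.0000 0.0000] k=[45 21 6 1 4 0 0 0]
t=9: x=[42.8400 21.8100 6.9000 1.7200 3.3700 0.3600 0.0000 0.0000] k=[42 25 3 0 7 4 0 0]
t=10: x=[40.4700 24.5500 4.7100 0.9000 6.1000 3.9100 0.3600 0.0000] k=[41 25 6 0 5 1 1 0]
t=11: x=[39.5600 24.7300 7.1700 0.9900 4.1900 1.3600 0.9100 0.0900] k=[36 23 4 3 6 0 4 0]
t=12: x=[34.8300 22.4600 5.6200 3.3600 5.1900 0.9000 3.2800 0.3600] k=[39 21 7 5 4 1 5 0]
t=13: x=[37.3800 21.3600 8.0800 5.0900 3.8200 1.6300 4.1900 0.4500] k=[40 20 12 4 1 6 4 1]
t=14: x=[38.2000 21.0800 12.0000 4.4500 1.7200 5.3700 3.9100 1.2700] k=[41 25 12 5 3 4 0 1]
t=15: x=[39.5600 25.2700 12.5400 5.4500 3.2700 3.5500 0.4500 0.9100] k=[36 29 17 1 4 5 0 2]
t=16: x=[35.3700 28.5500 16.6400 2.7100 3.8200 4.4600 0.6300 1.8200] k=[33 28 13 1 3 2 4 3]
t=17: x=[32.5500 27.1000 13.2700 2.2600 2.7300 2.2700 3.7300 3.0900] k=[32 24 14 3 6 2 3 3]
t=18: x=[31.2800 23.8200 13.9100 4.2600 5.3700 2.4500 2.9100 3.0000] k=[33 24 12 0 5 4 2 6]
t=19: x=[32.1900 23.7300 12.0000 1.5300 4.4600 3.9100 2.5400 5.6400] k=[32 20 14 4 4 6 0 2]
t=20: x=[30.9200 20.5400 13.6400 4.9000 4.1800 5.2800 0.7200 1.8200] k=[32 24 12 1 0 3 4 1]
t=21: x=[31.2800 23.6400 12.0900 1.9000 0.3600 2.8200 3.6400 1.2700] k=[29 21 9 2 0 7 0 3]

0.0394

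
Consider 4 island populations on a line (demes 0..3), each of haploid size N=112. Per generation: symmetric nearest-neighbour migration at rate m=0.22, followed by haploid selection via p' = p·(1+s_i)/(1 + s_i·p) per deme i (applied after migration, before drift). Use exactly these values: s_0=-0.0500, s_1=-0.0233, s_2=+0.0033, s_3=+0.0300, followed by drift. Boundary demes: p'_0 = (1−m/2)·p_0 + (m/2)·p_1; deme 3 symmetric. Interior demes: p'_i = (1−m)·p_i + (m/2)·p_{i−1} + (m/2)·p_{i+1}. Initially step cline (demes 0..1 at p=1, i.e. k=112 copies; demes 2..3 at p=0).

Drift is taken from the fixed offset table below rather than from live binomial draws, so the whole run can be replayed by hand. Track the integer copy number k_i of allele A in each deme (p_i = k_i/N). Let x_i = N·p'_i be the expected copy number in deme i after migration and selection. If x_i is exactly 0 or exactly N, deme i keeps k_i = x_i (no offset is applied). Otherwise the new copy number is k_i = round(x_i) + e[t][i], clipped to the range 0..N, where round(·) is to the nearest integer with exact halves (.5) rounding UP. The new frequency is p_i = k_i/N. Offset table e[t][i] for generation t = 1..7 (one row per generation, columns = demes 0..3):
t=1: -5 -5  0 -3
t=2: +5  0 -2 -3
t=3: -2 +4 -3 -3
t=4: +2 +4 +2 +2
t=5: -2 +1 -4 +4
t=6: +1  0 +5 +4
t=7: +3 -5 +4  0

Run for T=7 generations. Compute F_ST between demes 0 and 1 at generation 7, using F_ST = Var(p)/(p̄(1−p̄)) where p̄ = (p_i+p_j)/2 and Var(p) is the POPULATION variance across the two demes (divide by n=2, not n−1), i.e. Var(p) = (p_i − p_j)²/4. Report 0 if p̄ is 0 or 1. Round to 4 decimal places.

t=0: k=[112 112 0 0]
t=1: x=[112.0000 99.4191 12.3562 0.0000] k=[112 94 12 0]
t=2: x=[109.9177 86.4987 19.7535 1.3591] k=[112 86 18 0]
t=3: x=[108.9935 80.8527 23.5612 2.0383] k=[107 85 21 0]
t=4: x=[104.2166 79.8423 25.7954 2.3778] k=[106 84 28 4]
t=5: x=[103.1718 79.7210 31.5947 6.8271] k=[101 81 28 11]
t=6: x=[98.1909 76.8035 32.0353 13.2106] k=[99 77 37 17]
t=7: x=[95.8852 74.4337 39.2840 19.6748] k=[99 69 43 20]

0.0957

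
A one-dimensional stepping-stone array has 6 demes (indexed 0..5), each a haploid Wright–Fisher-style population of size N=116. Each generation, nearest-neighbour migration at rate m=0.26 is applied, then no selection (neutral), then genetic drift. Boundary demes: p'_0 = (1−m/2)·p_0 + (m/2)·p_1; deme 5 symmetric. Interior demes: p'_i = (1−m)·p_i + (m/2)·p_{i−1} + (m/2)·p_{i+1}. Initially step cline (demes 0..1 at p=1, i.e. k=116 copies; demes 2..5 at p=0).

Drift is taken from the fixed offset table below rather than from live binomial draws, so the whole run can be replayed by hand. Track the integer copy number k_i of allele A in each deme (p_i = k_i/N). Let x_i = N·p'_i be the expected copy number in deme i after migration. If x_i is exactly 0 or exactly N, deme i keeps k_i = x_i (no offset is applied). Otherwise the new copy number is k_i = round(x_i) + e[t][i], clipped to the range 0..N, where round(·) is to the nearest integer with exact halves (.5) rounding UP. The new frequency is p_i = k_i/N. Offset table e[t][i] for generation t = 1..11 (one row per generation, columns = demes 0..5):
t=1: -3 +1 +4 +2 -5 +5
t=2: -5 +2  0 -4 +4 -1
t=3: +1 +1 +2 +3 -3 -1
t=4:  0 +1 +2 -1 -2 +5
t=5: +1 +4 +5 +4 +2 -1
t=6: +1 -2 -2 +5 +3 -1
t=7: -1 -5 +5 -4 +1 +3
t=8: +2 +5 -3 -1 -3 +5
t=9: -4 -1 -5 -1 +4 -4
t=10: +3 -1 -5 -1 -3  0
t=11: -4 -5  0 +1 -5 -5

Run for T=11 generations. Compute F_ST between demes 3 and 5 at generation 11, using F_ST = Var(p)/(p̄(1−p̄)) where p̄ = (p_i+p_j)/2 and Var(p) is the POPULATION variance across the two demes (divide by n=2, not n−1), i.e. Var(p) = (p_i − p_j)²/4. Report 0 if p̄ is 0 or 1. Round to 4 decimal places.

t=0: k=[116 116 0 0 0 0]
t=1: x=[116.0000 100.9200 15.0800 0.0000 0.0000 0.0000] k=[116 102 19 0 0 0]
t=2: x=[114.1800 93.0300 27.3200 2.4700 0.0000 0.0000] k=[109 95 27 0 0 0]
t=3: x=[107.1800 87.9800 32.3300 3.5100 0.0000 0.0000] k=[108 89 34 7 0 0]
t=4: x=[105.5300 84.3200 37.6400 9.6000 0.9100 0.0000] k=[106 85 40 9 0 0]
t=5: x=[103.2700 81.8800 41.8200 11.8600 1.1700 0.0000] k=[104 86 47 16 3 0]
t=6: x=[101.6600 83.2700 48.0400 18.3400 4.3000 0.3900] k=[103 81 46 23 7 0]
t=7: x=[100.1400 79.3100 47.5600 23.9100 8.1700 0.9100] k=[99 74 53 20 9 4]
t=8: x=[95.7500 74.5200 51.4400 22.8600 9.7800 4.6500] k=[98 80 48 22 7 10]
t=9: x=[95.6600 78.1800 48.7800 23.4300 9.3400 9.6100] k=[92 77 44 22 13 6]
t=10: x=[90.0500 74.6600 45.4300 23.6900 13.2600 6.9100] k=[93 74 40 23 10 7]
t=11: x=[90.5300 72.0500 42.2100 23.5200 11.3000 7.3900] k=[87 67 42 25 6 2]

0.0956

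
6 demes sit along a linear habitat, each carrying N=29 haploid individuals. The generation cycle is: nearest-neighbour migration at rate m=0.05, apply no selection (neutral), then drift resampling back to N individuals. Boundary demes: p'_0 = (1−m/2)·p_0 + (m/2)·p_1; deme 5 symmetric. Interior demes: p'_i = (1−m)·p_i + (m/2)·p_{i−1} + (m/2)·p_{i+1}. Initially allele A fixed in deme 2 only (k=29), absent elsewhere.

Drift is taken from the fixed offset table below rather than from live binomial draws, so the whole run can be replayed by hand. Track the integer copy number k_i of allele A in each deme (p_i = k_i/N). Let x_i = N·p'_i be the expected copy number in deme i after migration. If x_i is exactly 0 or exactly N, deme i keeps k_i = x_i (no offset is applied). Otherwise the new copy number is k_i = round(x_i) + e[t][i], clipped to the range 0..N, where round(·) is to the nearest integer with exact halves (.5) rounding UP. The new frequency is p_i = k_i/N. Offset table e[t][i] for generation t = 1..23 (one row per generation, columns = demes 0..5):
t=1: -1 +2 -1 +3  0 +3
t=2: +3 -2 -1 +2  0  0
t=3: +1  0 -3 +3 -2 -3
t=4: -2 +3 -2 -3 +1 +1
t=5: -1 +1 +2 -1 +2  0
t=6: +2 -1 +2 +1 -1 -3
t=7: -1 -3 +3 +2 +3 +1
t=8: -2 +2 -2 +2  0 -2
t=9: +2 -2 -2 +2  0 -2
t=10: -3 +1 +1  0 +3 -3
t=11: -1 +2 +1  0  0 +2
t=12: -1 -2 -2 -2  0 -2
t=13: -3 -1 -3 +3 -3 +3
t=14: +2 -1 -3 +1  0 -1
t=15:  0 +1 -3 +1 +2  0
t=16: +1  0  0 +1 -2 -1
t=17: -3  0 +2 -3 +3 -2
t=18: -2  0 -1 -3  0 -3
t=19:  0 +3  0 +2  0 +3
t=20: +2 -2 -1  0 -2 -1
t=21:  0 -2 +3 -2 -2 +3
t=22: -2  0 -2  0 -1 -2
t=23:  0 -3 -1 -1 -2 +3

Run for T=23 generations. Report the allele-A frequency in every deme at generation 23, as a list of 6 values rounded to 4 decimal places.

t=0: k=[0 0 29 0 0 0]
t=1: x=[0.0000 0.7250 27.5500 0.7250 0.0000 0.0000] k=[0 3 27 4 0 0]
t=2: x=[0.0750 3.5250 25.8250 4.4750 0.1000 0.0000] k=[3 2 25 6 0 0]
t=3: x=[2.9750 2.6000 23.9500 6.3250 0.1500 0.0000] k=[4 3 21 9 0 0]
t=4: x=[3.9750 3.4750 20.2500 9.0750 0.2250 0.0000] k=[2 6 18 6 1 0]
t=5: x=[2.1000 6.2000 17.4000 6.1750 1.1000 0.0250] k=[1 7 19 5 3 0]
t=6: x=[1.1500 7.1500 18.3500 5.3000 2.9750 0.0750] k=[3 6 20 6 2 0]
t=7: x=[3.0750 6.2750 19.3000 6.2500 2.0500 0.0500] k=[2 3 22 8 5 1]
t=8: x=[2.0250 3.4500 21.1750 8.2750 4.9750 1.1000] k=[0 5 19 10 5 0]
t=9: x=[0.1250 5.2250 18.4250 10.1000 5.0000 0.1250] k=[2 3 16 12 5 0]
t=10: x=[2.0250 3.3000 15.5750 11.9250 5.0500 0.1250] k=[0 4 17 12 8 0]
t=11: x=[0.1000 4.2250 16.5500 12.0250 7.9000 0.2000] k=[0 6 18 12 8 2]
t=12: x=[0.1500 6.1500 17.5500 12.0500 7.9500 2.1500] k=[0 4 16 10 8 0]
t=13: x=[0.1000 4.2000 15.5500 10.1000 7.8500 0.2000] k=[0 3 13 13 5 3]
t=14: x=[0.0750 3.1750 12.7500 12.8000 5.1500 3.0500] k=[2 2 10 14 5 2]
t=15: x=[2.0000 2.2000 9.9000 13.6750 5.1500 2.0750] k=[2 3 7 15 7 2]
t=16: x=[2.0250 3.0750 7.1000 14.6000 7.0750 2.1250] k=[3 3 7 16 5 1]
t=17: x=[3.0000 3.1000 7.1250 15.5000 5.1750 1.1000] k=[0 3 9 13 8 0]
t=18: x=[0.0750 3.0750 8.9500 12.7750 7.9250 0.2000] k=[0 3 8 10 8 0]
t=19: x=[0.0750 3.0500 7.9250 9.9000 7.8500 0.2000] k=[0 6 8 12 8 3]
t=20: x=[0.1500 5.9000 8.0500 11.8000 7.9750 3.1250] k=[2 4 7 12 6 2]
t=21: x=[2.0500 4.0250 7.0500 11.7250 6.0500 2.1000] k=[2 2 10 10 4 5]
t=22: x=[2.0000 2.2000 9.8000 9.8500 4.1750 4.9750] k=[0 2 8 10 3 3]
t=23: x=[0.0500 2.1000 7.9000 9.7750 3.1750 3.0000] k=[0 0 7 9 1 6]

[0.0000, 0.0000, 0.2414, 0.3103, 0.0345, 0.2069]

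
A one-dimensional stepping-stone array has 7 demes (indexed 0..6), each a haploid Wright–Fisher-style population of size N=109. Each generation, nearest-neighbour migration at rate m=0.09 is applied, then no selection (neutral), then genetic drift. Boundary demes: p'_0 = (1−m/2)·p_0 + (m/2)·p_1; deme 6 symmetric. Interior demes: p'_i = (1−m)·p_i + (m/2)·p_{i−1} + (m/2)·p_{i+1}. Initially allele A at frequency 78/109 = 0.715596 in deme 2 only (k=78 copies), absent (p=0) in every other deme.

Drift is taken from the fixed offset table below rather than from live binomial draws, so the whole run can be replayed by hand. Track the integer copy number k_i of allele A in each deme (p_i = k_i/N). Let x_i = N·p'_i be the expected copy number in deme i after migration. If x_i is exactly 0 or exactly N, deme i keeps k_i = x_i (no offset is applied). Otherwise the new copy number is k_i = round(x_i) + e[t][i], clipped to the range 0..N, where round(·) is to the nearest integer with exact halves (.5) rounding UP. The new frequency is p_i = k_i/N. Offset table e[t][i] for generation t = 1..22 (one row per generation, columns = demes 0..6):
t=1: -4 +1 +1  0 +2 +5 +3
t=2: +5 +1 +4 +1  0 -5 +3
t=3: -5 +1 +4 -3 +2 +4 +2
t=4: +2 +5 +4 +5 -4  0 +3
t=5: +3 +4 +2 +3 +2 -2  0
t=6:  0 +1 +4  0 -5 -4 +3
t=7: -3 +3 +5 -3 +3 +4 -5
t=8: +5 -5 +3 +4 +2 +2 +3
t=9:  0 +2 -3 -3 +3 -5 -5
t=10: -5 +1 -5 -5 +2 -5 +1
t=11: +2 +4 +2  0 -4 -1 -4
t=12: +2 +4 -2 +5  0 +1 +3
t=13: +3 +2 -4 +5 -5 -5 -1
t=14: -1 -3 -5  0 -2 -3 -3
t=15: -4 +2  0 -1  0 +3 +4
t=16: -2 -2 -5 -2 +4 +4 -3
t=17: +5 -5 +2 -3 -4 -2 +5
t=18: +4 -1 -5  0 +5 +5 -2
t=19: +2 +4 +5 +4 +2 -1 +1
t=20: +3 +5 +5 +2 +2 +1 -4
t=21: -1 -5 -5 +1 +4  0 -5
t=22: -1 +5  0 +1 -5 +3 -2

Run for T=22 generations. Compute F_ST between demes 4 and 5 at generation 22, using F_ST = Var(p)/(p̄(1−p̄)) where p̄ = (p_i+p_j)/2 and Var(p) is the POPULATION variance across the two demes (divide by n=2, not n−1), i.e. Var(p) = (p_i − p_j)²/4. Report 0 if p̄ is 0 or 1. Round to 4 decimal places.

t=0: k=[0 0 78 0 0 0 0]
t=1: x=[0.0000 3.5100 70.9800 3.5100 0.0000 0.0000 0.0000] k=[0 5 72 4 0 0 0]
t=2: x=[0.2250 7.7900 65.9250 6.8800 0.1800 0.0000 0.0000] k=[5 9 70 8 0 0 0]
t=3: x=[5.1800 11.5650 64.4650 10.4300 0.3600 0.0000 0.0000] k=[0 13 68 7 2 0 0]
t=4: x=[0.5850 14.8900 62.7800 9.5200 2.1350 0.0900 0.0000] k=[3 20 67 15 0 0 0]
t=5: x=[3.7650 21.3500 62.5450 16.6650 0.6750 0.0000 0.0000] k=[7 25 65 20 3 0 0]
t=6: x=[7.8100 25.9900 61.1750 21.2600 3.6300 0.1350 0.0000] k=[8 27 65 21 0 0 0]
t=7: x=[8.8550 27.8550 61.3100 22.0350 0.9450 0.0000 0.0000] k=[6 31 66 19 4 0 0]
t=8: x=[7.1250 31.4500 62.3100 20.4400 4.4950 0.1800 0.0000] k=[12 26 65 24 6 2 0]
t=9: x=[12.6300 27.1250 61.4000 25.0350 6.6300 2.0900 0.0900] k=[13 29 58 22 10 0 0]
t=10: x=[13.7200 29.5850 55.0750 23.0800 10.0900 0.4500 0.0000] k=[9 31 50 18 12 0 0]
t=11: x=[9.9900 30.8650 47.7050 19.1700 11.7300 0.5400 0.0000] k=[12 35 50 19 8 0 0]
t=12: x=[13.0350 34.6400 47.9300 19.9000 8.1350 0.3600 0.0000] k=[15 39 46 25 8 1 0]
t=13: x=[16.0800 38.2350 44.7400 25.1800 8.4500 1.2700 0.0450] k=[19 40 41 30 3 0 0]
t=14: x=[19.9450 39.1000 40.4600 29.2800 4.0800 0.1350 0.0000] k=[19 36 35 29 2 0 0]
t=15: x=[19.7650 35.1900 34.7750 28.0550 3.1250 0.0900 0.0000] k=[16 37 35 27 3 3 0]
t=16: x=[16.9450 35.9650 34.7300 26.2800 4.0800 2.8650 0.1350] k=[15 34 30 24 8 7 0]
t=17: x=[15.8550 32.9650 29.9100 23.5500 8.6750 6.7300 0.3150] k=[21 28 32 21 5 5 5]
t=18: x=[21.3150 27.8650 31.3250 20.7750 5.7200 5.0000 5.0000] k=[25 27 26 21 11 10 3]
t=19: x=[25.0900 26.8650 25.8200 20.7750 11.4050 9.7300 3.3150] k=[27 31 31 25 13 9 4]
t=20: x=[27.1800 30.8200 30.7300 24.7300 13.3600 8.9550 4.2250] k=[30 36 36 27 15 10 0]
t=21: x=[30.2700 35.7300 35.5950 26.8650 15.3150 9.7750 0.4500] k=[29 31 31 28 19 10 0]
t=22: x=[29.0900 30.9100 30.8650 27.7300 19.0000 9.9550 0.4500] k=[28 36 31 29 14 13 0]

0.0002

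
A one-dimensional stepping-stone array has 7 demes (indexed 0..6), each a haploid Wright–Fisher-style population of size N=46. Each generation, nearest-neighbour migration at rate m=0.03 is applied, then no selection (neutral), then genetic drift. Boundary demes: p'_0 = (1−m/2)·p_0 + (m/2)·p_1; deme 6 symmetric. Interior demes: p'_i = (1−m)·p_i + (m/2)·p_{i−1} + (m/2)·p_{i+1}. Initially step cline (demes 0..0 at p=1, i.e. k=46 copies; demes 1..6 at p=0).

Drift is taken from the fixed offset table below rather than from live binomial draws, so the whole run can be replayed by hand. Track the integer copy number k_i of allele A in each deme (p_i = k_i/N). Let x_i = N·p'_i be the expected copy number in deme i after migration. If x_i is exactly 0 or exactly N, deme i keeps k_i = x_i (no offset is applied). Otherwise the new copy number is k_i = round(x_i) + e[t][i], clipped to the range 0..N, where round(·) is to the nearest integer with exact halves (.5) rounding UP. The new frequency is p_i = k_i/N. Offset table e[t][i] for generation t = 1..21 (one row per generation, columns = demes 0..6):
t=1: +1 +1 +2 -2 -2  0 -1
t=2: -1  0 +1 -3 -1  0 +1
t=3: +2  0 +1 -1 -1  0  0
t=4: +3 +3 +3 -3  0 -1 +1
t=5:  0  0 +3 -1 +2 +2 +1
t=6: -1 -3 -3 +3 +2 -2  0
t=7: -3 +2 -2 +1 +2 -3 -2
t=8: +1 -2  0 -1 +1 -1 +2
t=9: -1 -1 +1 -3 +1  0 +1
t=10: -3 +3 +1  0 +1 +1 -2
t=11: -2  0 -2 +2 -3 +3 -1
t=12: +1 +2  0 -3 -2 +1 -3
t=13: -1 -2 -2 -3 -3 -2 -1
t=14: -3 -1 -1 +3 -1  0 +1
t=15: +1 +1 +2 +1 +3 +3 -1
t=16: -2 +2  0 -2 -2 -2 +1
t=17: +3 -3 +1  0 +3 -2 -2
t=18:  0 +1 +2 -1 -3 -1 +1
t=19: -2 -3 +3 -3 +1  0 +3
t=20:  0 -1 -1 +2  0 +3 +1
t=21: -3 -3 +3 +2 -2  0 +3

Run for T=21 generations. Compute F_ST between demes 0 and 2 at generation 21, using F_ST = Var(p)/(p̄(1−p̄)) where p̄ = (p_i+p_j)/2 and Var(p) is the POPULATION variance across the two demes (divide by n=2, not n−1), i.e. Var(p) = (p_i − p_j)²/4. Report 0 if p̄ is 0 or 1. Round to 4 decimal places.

t=0: k=[46 0 0 0 0 0 0]
t=1: x=[45.3100 0.6900 0.0000 0.0000 0.0000 0.0000 0.0000] k=[46 2 0 0 0 0 0]
t=2: x=[45.3400 2.6300 0.0300 0.0000 0.0000 0.0000 0.0000] k=[44 3 1 0 0 0 0]
t=3: x=[43.3850 3.5850 1.0150 0.0150 0.0000 0.0000 0.0000] k=[45 4 2 0 0 0 0]
t=4: x=[44.3850 4.5850 2.0000 0.0300 0.0000 0.0000 0.0000] k=[46 8 5 0 0 0 0]
t=5: x=[45.4300 8.5250 4.9700 0.0750 0.0000 0.0000 0.0000] k=[45 9 8 0 0 0 0]
t=6: x=[44.4600 9.5250 7.8950 0.1200 0.0000 0.0000 0.0000] k=[43 7 5 3 0 0 0]
t=7: x=[42.4600 7.5100 5.0000 2.9850 0.0450 0.0000 0.0000] k=[39 10 3 4 2 0 0]
t=8: x=[38.5650 10.3300 3.1200 3.9550 2.0000 0.0300 0.0000] k=[40 8 3 3 3 0 0]
t=9: x=[39.5200 8.4050 3.0750 3.0000 2.9550 0.0450 0.0000] k=[39 7 4 0 4 0 0]
t=10: x=[38.5200 7.4350 3.9850 0.1200 3.8800 0.0600 0.0000] k=[36 10 5 0 5 1 0]
t=11: x=[35.6100 10.3150 5.0000 0.1500 4.8650 1.0450 0.0150] k=[34 10 3 2 2 4 0]
t=12: x=[33.6400 10.2550 3.0900 2.0150 2.0300 3.9100 0.0600] k=[35 12 3 0 0 5 0]
t=13: x=[34.6550 12.2100 3.0900 0.0450 0.0750 4.8500 0.0750] k=[34 10 1 0 0 3 0]
t=14: x=[33.6400 10.2250 1.1200 0.0150 0.0450 2.9100 0.0450] k=[31 9 0 3 0 3 1]
t=15: x=[30.6700 9.1950 0.1800 2.9100 0.0900 2.9250 1.0300] k=[32 10 2 4 3 6 0]
t=16: x=[31.6700 10.2100 2.1500 3.9550 3.0600 5.8650 0.0900] k=[30 12 2 2 1 4 1]
t=17: x=[29.7300 12.1200 2.1500 1.9850 1.0600 3.9100 1.0450] k=[33 9 3 2 4 2 0]
t=18: x=[32.6400 9.2700 3.0750 2.0450 3.9400 2.0000 0.0300] k=[33 10 5 1 1 1 1]
t=19: x=[32.6550 10.2700 5.0150 1.0600 1.0000 1.0000 1.0000] k=[31 7 8 0 2 1 4]
t=20: x=[30.6400 7.3750 7.8650 0.1500 1.9550 1.0600 3.9550] k=[31 6 7 2 2 4 5]
t=21: x=[30.6250 6.3900 6.9100 2.0750 2.0300 3.9850 4.9850] k=[28 3 10 4 0 4 8]

0.1579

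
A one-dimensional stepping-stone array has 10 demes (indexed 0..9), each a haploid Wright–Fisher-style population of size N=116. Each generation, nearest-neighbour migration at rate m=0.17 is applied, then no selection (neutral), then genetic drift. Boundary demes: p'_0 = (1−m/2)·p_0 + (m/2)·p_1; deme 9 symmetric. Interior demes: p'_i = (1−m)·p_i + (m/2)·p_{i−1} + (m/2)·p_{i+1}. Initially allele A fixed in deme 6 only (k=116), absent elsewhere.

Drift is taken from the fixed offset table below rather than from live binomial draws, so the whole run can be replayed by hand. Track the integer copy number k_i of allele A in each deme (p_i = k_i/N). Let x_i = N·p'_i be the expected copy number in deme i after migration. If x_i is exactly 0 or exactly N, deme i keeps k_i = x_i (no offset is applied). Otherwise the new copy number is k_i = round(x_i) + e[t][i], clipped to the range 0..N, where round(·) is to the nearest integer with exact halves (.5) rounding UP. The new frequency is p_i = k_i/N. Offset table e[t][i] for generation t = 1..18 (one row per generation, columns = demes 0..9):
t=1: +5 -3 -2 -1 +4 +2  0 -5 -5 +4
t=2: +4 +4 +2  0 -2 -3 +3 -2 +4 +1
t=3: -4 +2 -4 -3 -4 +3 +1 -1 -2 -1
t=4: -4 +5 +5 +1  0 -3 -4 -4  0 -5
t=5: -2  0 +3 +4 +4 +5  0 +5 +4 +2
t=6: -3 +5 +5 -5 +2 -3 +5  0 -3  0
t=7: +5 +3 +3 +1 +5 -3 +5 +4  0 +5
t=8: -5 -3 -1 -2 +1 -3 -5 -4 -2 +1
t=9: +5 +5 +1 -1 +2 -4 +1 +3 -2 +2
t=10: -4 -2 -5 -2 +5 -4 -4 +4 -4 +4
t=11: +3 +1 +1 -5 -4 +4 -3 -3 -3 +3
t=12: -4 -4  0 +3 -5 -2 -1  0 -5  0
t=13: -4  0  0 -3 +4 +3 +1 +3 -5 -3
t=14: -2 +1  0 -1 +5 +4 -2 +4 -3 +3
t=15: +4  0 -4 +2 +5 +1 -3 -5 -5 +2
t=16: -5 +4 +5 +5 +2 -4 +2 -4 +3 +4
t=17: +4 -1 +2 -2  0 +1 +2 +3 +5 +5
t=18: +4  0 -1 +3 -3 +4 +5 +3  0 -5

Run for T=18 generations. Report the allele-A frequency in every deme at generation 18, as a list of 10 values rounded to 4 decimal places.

t=0: k=[0 0 0 0 0 0 116 0 0 0]
t=1: x=[0.0000 0.0000 0.0000 0.0000 0.0000 9.8600 96.2800 9.8600 0.0000 0.0000] k=[0 0 0 0 0 12 96 5 0 0]
t=2: x=[0.0000 0.0000 0.0000 0.0000 1.0200 18.1200 81.1250 12.3100 0.4250 0.0000] k=[0 0 0 0 0 15 84 10 4 0]
t=3: x=[0.0000 0.0000 0.0000 0.0000 1.2750 19.5900 71.8450 15.7800 4.1700 0.3400] k=[0 0 0 0 0 23 73 15 2 0]
t=4: x=[0.0000 0.0000 0.0000 0.0000 1.9550 25.2950 63.8200 18.8250 2.9350 0.1700] k=[0 0 0 0 2 22 60 15 3 0]
t=5: x=[0.0000 0.0000 0.0000 0.1700 3.5300 23.5300 52.9450 17.8050 3.7650 0.2550] k=[0 0 0 4 8 29 53 23 8 2]
t=6: x=[0.0000 0.0000 0.3400 4.0000 9.4450 29.2550 48.4100 24.2750 8.7650 2.5100] k=[0 0 5 0 11 26 53 24 6 3]
t=7: x=[0.0000 0.4250 4.1500 1.3600 11.3400 27.0200 48.2400 24.9350 7.2750 3.2550] k=[0 3 7 2 16 24 53 29 7 8]
t=8: x=[0.2550 3.0850 6.2350 3.6150 15.4900 25.7850 48.4950 29.1700 8.9550 7.9150] k=[0 0 5 2 16 23 43 25 7 9]
t=9: x=[0.0000 0.4250 4.3200 3.4450 15.4050 24.1050 39.7700 25.0000 8.7000 8.8300] k=[0 5 5 2 17 20 41 28 7 11]
t=10: x=[0.4250 4.5750 4.7450 3.5300 15.9800 21.5300 38.1100 27.3200 9.1250 10.6600] k=[0 3 0 2 21 18 34 31 5 15]
t=11: x=[0.2550 2.4900 0.4250 3.4450 19.1300 19.6150 32.3850 29.0450 8.0600 14.1500] k=[3 3 1 0 15 24 29 26 5 17]
t=12: x=[3.0000 2.8300 1.0850 1.3600 14.4900 23.6600 28.3200 24.4700 7.8050 15.9800] k=[0 0 1 4 9 22 27 24 3 16]
t=13: x=[0.0000 0.0850 1.1700 4.1700 9.6800 21.3200 26.3200 22.4700 5.8900 14.8950] k=[0 0 1 1 14 24 27 25 1 12]
t=14: x=[0.0000 0.0850 0.9150 2.1050 13.7450 23.4050 26.5750 23.1300 3.9750 11.0650] k=[0 1 1 1 19 27 25 27 1 14]
t=15: x=[0.0850 0.9150 1.0000 2.5300 18.1500 26.1500 25.3400 24.6200 4.3150 12.8950] k=[4 1 0 5 23 27 22 20 0 15]
t=16: x=[3.7450 1.1700 0.5100 6.1050 21.8100 26.2350 22.2550 18.4700 2.9750 13.7250] k=[0 5 6 11 24 22 24 14 6 18]
t=17: x=[0.4250 4.6600 6.3400 11.6800 22.7250 22.3400 22.9800 14.1700 7.7000 16.9800] k=[4 4 8 10 23 23 25 17 13 22]
t=18: x=[4.0000 4.3400 7.8300 10.9350 21.8950 23.1700 24.1500 17.3400 14.1050 21.2350] k=[8 4 7 14 19 27 29 20 14 16]

[0.0690, 0.0345, 0.0603, 0.1207, 0.1638, 0.2328, 0.2500, 0.1724, 0.1207, 0.1379]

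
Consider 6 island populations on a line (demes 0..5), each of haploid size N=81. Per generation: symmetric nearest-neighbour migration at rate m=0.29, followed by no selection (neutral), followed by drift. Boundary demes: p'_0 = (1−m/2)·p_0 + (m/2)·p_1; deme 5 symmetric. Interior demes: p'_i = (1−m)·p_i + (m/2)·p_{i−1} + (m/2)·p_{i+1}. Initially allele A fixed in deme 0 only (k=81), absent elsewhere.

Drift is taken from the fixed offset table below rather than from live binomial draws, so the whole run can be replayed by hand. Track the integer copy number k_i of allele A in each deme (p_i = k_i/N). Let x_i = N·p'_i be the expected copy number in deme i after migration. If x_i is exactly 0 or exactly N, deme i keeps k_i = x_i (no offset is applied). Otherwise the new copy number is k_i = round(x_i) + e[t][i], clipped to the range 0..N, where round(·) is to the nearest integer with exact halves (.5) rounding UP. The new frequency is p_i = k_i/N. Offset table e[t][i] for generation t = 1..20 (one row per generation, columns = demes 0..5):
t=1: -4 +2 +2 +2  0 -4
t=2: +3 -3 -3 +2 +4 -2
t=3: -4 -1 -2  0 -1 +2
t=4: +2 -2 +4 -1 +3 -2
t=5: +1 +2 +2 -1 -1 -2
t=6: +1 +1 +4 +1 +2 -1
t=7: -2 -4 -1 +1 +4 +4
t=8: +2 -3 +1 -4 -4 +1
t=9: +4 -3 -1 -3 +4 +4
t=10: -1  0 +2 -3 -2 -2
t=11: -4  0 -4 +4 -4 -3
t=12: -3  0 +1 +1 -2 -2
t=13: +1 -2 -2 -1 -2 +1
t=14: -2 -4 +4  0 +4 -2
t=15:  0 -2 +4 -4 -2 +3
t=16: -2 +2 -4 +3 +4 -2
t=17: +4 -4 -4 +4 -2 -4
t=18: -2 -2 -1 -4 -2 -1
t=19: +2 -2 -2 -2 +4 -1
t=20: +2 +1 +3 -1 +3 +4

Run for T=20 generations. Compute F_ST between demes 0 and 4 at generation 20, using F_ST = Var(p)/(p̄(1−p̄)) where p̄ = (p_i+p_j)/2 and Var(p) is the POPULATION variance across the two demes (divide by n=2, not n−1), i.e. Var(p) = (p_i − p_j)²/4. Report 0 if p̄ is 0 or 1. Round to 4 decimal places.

0.0438

t=0: k=[81 0 0 0 0 0]
t=1: x=[69.2550 11.7450 0.0000 0.0000 0.0000 0.0000] k=[65 14 0 0 0 0]
t=2: x=[57.6050 19.3650 2.0300 0.0000 0.0000 0.0000] k=[61 16 0 0 0 0]
t=3: x=[54.4750 20.2050 2.3200 0.0000 0.0000 0.0000] k=[50 19 0 0 0 0]
t=4: x=[45.5050 20.7400 2.7550 0.0000 0.0000 0.0000] k=[48 19 7 0 0 0]
t=5: x=[43.7950 21.4650 7.7250 1.0150 0.0000 0.0000] k=[45 23 10 0 0 0]
t=6: x=[41.8100 24.3050 10.4350 1.4500 0.0000 0.0000] k=[43 25 14 2 0 0]
t=7: x=[40.3900 26.0150 13.8550 3.4500 0.2900 0.0000] k=[38 22 13 4 4 0]
t=8: x=[35.6800 23.0150 13.0000 5.3050 3.4200 0.5800] k=[38 20 14 1 0 2]
t=9: x=[35.3900 21.7400 12.9850 2.7400 0.4350 1.7100] k=[39 19 12 0 4 6]
t=10: x=[36.1000 20.8850 11.2750 2.3200 3.7100 5.7100] k=[35 21 13 0 2 4]
t=11: x=[32.9700 21.8700 12.2750 2.1750 2.0000 3.7100] k=[29 22 8 6 0 1]
t=12: x=[27.9850 20.9850 9.7400 5.4200 1.0150 0.8550] k=[25 21 11 6 0 0]
t=13: x=[24.4200 20.1300 11.7250 5.8550 0.8700 0.0000] k=[25 18 10 5 0 0]
t=14: x=[23.9850 17.8550 10.4350 5.0000 0.7250 0.0000] k=[22 14 14 5 5 0]
t=15: x=[20.8400 15.1600 12.6950 6.3050 4.2750 0.7250] k=[21 13 17 2 2 4]
t=16: x=[19.8400 14.7400 14.2450 4.1750 2.2900 3.7100] k=[18 17 10 7 6 2]
t=17: x=[17.8550 16.1300 10.5800 7.2900 5.5650 2.5800] k=[22 12 7 11 4 0]
t=18: x=[20.5500 12.7250 8.3050 9.4050 4.4350 0.5800] k=[19 11 7 5 2 0]
t=19: x=[17.8400 11.5800 7.2900 4.8550 2.1450 0.2900] k=[20 10 5 3 6 0]
t=20: x=[18.5500 10.7250 5.4350 3.7250 4.6950 0.8700] k=[21 12 8 3 8 5]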